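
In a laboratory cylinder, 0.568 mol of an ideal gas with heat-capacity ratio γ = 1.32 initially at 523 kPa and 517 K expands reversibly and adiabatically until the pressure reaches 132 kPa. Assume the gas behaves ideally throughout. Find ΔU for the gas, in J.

-2170 J

V₁ = nRT₁/P₁ = 0.568×8.314×517/523 = 4.67 L.
Adiabatic: T₂/T₁ = (P₂/P₁)^((γ−1)/γ) ⇒ T₂ = 517×(0.252)^0.242 = 370 K; V₂ = 13.2 L.
For an ideal gas ΔU = nCvΔT with Cv = R/(γ−1) = 26.0 J/(mol·K).
ΔU = 0.568×26.0×(370−517) = -2170 J.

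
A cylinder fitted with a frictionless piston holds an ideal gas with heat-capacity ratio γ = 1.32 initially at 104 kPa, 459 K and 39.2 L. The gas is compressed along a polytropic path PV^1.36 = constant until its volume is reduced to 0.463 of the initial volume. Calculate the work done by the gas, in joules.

-3620 J

n = P₁V₁/(RT₁) = 104×39.2/(8.314×459) = 1.07 mol.
Polytropic n=1.36: T₂ = T₁(V₁/V₂)^(n−1) = 459×(2.16)^0.36 = 606 K; P₂ = P₁(V₁/V₂)^n = 296 kPa.
W = (P₁V₁−P₂V₂)/(n−1) = (104×39.2−296×18.1)/0.36 = -3620 J.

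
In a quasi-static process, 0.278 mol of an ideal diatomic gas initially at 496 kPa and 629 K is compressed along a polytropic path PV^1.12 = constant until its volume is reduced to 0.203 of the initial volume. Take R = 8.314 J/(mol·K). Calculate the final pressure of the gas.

2960 kPa

V₁ = nRT₁/P₁ = 0.278×8.314×629/496 = 2.93 L.
Polytropic n=1.12: T₂ = T₁(V₁/V₂)^(n−1) = 629×(4.93)^0.12 = 762 K; P₂ = P₁(V₁/V₂)^n = 2960 kPa.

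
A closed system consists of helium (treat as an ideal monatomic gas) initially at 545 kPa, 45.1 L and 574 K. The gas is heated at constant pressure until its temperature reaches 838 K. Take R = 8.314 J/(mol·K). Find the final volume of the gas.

65.8 L

Isobaric: P stays 545 kPa; V/T = const ⇒ T₂ = 838 K, V₂ = 65.8 L.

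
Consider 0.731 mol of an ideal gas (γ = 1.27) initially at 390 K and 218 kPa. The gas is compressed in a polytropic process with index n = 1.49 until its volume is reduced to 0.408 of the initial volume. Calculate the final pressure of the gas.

829 kPa

V₁ = nRT₁/P₁ = 0.731×8.314×390/218 = 10.9 L.
Polytropic n=1.49: T₂ = T₁(V₁/V₂)^(n−1) = 390×(2.45)^0.49 = 605 K; P₂ = P₁(V₁/V₂)^n = 829 kPa.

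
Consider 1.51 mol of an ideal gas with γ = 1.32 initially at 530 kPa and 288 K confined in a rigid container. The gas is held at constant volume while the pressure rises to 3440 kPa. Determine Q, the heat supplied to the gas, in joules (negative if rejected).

62000 J

V₁ = nRT₁/P₁ = 1.51×8.314×288/530 = 6.82 L.
Isochoric: V stays 6.82 L; P/T = const ⇒ T₂ = 1870 K, P₂ = 3440 kPa.
W = 0 (no volume change).
ΔU = nCvΔT = 1.51×26.0×(1870−288) = 62000 J.
Q = ΔU = 62000 J.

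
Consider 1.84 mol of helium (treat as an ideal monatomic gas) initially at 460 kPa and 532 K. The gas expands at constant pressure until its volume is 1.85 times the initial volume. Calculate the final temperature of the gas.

V₁ = nRT₁/P₁ = 1.84×8.314×532/460 = 17.7 L.
Isobaric: P stays 460 kPa; V/T = const ⇒ T₂ = 984 K, V₂ = 32.7 L.

984 K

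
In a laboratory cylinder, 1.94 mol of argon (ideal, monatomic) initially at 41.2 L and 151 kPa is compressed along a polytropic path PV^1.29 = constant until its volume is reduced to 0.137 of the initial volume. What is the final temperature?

T₁ = P₁V₁/(nR) = 151×41.2/(1.94×8.314) = 386 K.
Polytropic n=1.29: T₂ = T₁(V₁/V₂)^(n−1) = 386×(7.30)^0.29 = 686 K; P₂ = P₁(V₁/V₂)^n = 1960 kPa.

686 K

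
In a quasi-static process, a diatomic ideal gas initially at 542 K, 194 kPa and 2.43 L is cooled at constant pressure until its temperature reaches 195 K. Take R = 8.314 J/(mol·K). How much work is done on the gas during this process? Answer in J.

n = P₁V₁/(RT₁) = 194×2.43/(8.314×542) = 0.105 mol.
Isobaric: P stays 194 kPa; V/T = const ⇒ T₂ = 195 K, V₂ = 0.874 L.
W = PΔV = 194×(0.874−2.43) kPa·L = -302 J.
Work done on the gas = −W_by = 302 J.

302 J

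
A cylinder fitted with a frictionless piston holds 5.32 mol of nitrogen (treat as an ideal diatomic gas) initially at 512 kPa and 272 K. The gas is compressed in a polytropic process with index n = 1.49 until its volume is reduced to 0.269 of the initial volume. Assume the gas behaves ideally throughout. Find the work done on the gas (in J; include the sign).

V₁ = nRT₁/P₁ = 5.32×8.314×272/512 = 23.5 L.
Polytropic n=1.49: T₂ = T₁(V₁/V₂)^(n−1) = 272×(3.72)^0.49 = 518 K; P₂ = P₁(V₁/V₂)^n = 3620 kPa.
W = (P₁V₁−P₂V₂)/(n−1) = (512×23.5−3620×6.32)/0.49 = -22200 J.
Work done on the gas = −W_by = 22200 J.

22200 J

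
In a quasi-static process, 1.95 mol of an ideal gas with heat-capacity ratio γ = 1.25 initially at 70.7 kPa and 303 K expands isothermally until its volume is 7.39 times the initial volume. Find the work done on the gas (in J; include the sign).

V₁ = nRT₁/P₁ = 1.95×8.314×303/70.7 = 69.5 L.
Isothermal: T stays 303 K; PV = const ⇒ V₂ = 513 L, P₂ = 9.57 kPa.
W = nRT ln(V₂/V₁) = 1.95×8.314×303×ln(7.39) = 9830 J.
Work done on the gas = −W_by = -9830 J.

-9830 J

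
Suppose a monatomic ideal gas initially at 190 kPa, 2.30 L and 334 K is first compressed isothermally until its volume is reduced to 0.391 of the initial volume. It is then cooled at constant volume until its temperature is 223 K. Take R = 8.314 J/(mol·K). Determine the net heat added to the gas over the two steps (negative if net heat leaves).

-628 J

n = P₁V₁/(RT₁) = 190×2.30/(8.314×334) = 0.157 mol.
Step 1 — Isothermal: T stays 334 K; PV = const ⇒ V₂ = 0.899 L, P₂ = 486 kPa.
ΔU = 0 (ideal gas, T constant).
W = nRT ln(V₂/V₁) = 0.157×8.314×334×ln(0.391) = -410 J.
Q = ΔU + W = -410 J.
State after step 1: P = 486 kPa, V = 0.899 L, T = 334 K.
Step 2 — Isochoric: V stays 0.899 L; P/T = const ⇒ T₂ = 223 K, P₂ = 324 kPa.
W = 0 (no volume change).
ΔU = nCvΔT = 0.157×12.5×(223−334) = -218 J.
Q = ΔU = -218 J.
Net over both steps: W = -410 J, Q = -628 J, ΔU = -218 J.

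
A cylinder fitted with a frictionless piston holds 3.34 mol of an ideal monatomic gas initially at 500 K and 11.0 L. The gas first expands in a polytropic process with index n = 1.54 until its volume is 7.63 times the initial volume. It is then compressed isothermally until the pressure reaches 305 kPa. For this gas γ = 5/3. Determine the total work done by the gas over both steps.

9210 J

P₁ = nRT₁/V₁ = 3.34×8.314×500/11.0 = 1260 kPa.
Step 1 — Polytropic n=1.54: T₂ = T₁(V₁/V₂)^(n−1) = 500×(0.131)^0.54 = 167 K; P₂ = P₁(V₁/V₂)^n = 55.2 kPa.
W = (P₁V₁−P₂V₂)/(n−1) = (1260×11.0−55.2×83.9)/0.54 = 17100 J.
ΔU = nCvΔT = 3.34×12.5×(167−500) = -13900 J.
Q = ΔU + W = 3250 J.
State after step 1: P = 55.2 kPa, V = 83.9 L, T = 167 K.
Step 2 — Isothermal: T stays 167 K; PV = const ⇒ V₂ = 15.2 L, P₂ = 305 kPa.
ΔU = 0 (ideal gas, T constant).
W = nRT ln(V₂/V₁) = 3.34×8.314×167×ln(0.181) = -7920 J.
Q = ΔU + W = -7920 J.
Net over both steps: W = 9210 J, Q = -4670 J, ΔU = -13900 J.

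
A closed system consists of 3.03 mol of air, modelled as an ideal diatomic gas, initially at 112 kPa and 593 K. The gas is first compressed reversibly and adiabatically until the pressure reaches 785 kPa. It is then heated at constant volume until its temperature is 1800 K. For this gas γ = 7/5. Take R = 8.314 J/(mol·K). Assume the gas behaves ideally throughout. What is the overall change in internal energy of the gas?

V₁ = nRT₁/P₁ = 3.03×8.314×593/112 = 133 L.
Step 1 — Adiabatic: T₂/T₁ = (P₂/P₁)^((γ−1)/γ) ⇒ T₂ = 593×(7.01)^0.286 = 1030 K; V₂ = 33.2 L.
ΔU = nCvΔT = 3.03×20.8×(1030−593) = 27800 J.
Q = 0 for an adiabatic process, so W = −ΔU = -27800 J.
State after step 1: P = 785 kPa, V = 33.2 L, T = 1030 K.
Step 2 — Isochoric: V stays 33.2 L; P/T = const ⇒ T₂ = 1800 K, P₂ = 1370 kPa.
W = 0 (no volume change).
ΔU = nCvΔT = 3.03×20.8×(1800−1030) = 48200 J.
Q = ΔU = 48200 J.
Net over both steps: W = -27800 J, Q = 48200 J, ΔU = 76000 J.

76000 J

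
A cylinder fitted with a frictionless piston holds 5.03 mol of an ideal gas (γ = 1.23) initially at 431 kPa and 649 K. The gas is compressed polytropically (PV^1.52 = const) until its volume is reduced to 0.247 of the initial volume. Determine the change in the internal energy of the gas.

126000 J

V₁ = nRT₁/P₁ = 5.03×8.314×649/431 = 63.0 L.
Polytropic n=1.52: T₂ = T₁(V₁/V₂)^(n−1) = 649×(4.05)^0.52 = 1340 K; P₂ = P₁(V₁/V₂)^n = 3610 kPa.
For an ideal gas ΔU = nCvΔT with Cv = R/(γ−1) = 36.1 J/(mol·K).
ΔU = 5.03×36.1×(1340−649) = 126000 J.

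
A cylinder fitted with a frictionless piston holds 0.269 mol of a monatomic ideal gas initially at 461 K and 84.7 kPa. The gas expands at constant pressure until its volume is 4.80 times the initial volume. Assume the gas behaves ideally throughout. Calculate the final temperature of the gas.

V₁ = nRT₁/P₁ = 0.269×8.314×461/84.7 = 12.2 L.
Isobaric: P stays 84.7 kPa; V/T = const ⇒ T₂ = 2210 K, V₂ = 58.4 L.

2210 K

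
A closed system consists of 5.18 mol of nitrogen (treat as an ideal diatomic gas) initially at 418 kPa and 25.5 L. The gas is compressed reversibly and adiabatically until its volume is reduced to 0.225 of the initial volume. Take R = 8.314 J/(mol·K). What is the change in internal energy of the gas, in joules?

21700 J

T₁ = P₁V₁/(nR) = 418×25.5/(5.18×8.314) = 248 K.
Adiabatic: TV^(γ−1) = const ⇒ T₂ = 248×(4.44)^0.400 = 449 K; PV^γ = const ⇒ P₂ = 3370 kPa.
For an ideal gas ΔU = nCvΔT with Cv = (5/2)R = 20.8 J/(mol·K).
ΔU = 5.18×20.8×(449−248) = 21700 J.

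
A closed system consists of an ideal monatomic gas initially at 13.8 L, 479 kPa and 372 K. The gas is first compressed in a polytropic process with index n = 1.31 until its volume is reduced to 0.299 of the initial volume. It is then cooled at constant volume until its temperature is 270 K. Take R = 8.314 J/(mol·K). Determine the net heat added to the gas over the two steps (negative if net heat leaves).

n = P₁V₁/(RT₁) = 479×13.8/(8.314×372) = 2.14 mol.
Step 1 — Polytropic n=1.31: T₂ = T₁(V₁/V₂)^(n−1) = 372×(3.34)^0.31 = 541 K; P₂ = P₁(V₁/V₂)^n = 2330 kPa.
W = (P₁V₁−P₂V₂)/(n−1) = (479×13.8−2330×4.13)/0.31 = -9680 J.
ΔU = nCvΔT = 2.14×12.5×(541−372) = 4500 J.
Q = ΔU + W = -5180 J.
State after step 1: P = 2330 kPa, V = 4.13 L, T = 541 K.
Step 2 — Isochoric: V stays 4.13 L; P/T = const ⇒ T₂ = 270 K, P₂ = 1160 kPa.
W = 0 (no volume change).
ΔU = nCvΔT = 2.14×12.5×(270−541) = -7220 J.
Q = ΔU = -7220 J.
Net over both steps: W = -9680 J, Q = -12400 J, ΔU = -2720 J.

-12400 J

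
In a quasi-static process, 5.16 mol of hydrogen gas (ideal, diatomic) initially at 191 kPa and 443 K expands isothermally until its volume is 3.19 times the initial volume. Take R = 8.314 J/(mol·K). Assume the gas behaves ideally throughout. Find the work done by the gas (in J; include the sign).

V₁ = nRT₁/P₁ = 5.16×8.314×443/191 = 99.5 L.
Isothermal: T stays 443 K; PV = const ⇒ V₂ = 317 L, P₂ = 59.9 kPa.
W = nRT ln(V₂/V₁) = 5.16×8.314×443×ln(3.19) = 22000 J.

22000 J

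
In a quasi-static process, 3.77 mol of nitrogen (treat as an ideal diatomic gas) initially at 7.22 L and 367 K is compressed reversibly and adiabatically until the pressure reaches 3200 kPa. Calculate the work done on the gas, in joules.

6340 J

P₁ = nRT₁/V₁ = 3.77×8.314×367/7.22 = 1590 kPa.
Adiabatic: T₂/T₁ = (P₂/P₁)^((γ−1)/γ) ⇒ T₂ = 367×(2.01)^0.286 = 448 K; V₂ = 4.39 L.
ΔU = nCvΔT = 3.77×20.8×(448−367) = 6340 J.
Q = 0 for an adiabatic process, so W = −ΔU = -6340 J.
Work done on the gas = −W_by = 6340 J.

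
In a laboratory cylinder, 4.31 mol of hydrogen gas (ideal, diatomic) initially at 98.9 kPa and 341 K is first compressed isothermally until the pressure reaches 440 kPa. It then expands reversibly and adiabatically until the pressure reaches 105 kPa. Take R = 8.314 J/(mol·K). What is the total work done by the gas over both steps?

V₁ = nRT₁/P₁ = 4.31×8.314×341/98.9 = 124 L.
Step 1 — Isothermal: T stays 341 K; PV = const ⇒ V₂ = 27.8 L, P₂ = 440 kPa.
ΔU = 0 (ideal gas, T constant).
W = nRT ln(V₂/V₁) = 4.31×8.314×341×ln(0.225) = -18200 J.
Q = ΔU + W = -18200 J.
State after step 1: P = 440 kPa, V = 27.8 L, T = 341 K.
Step 2 — Adiabatic: T₂/T₁ = (P₂/P₁)^((γ−1)/γ) ⇒ T₂ = 341×(0.239)^0.286 = 226 K; V₂ = 77.3 L.
ΔU = nCvΔT = 4.31×20.8×(226−341) = -10300 J.
Q = 0 for an adiabatic process, so W = −ΔU = 10300 J.
Net over both steps: W = -7980 J, Q = -18200 J, ΔU = -10300 J.

-7980 J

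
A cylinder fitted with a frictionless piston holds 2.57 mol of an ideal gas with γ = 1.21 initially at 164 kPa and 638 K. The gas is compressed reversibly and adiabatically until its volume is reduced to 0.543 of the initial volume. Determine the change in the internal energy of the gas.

V₁ = nRT₁/P₁ = 2.57×8.314×638/164 = 83.1 L.
Adiabatic: TV^(γ−1) = const ⇒ T₂ = 638×(1.84)^0.210 = 725 K; PV^γ = const ⇒ P₂ = 343 kPa.
For an ideal gas ΔU = nCvΔT with Cv = R/(γ−1) = 39.6 J/(mol·K).
ΔU = 2.57×39.6×(725−638) = 8880 J.

8880 J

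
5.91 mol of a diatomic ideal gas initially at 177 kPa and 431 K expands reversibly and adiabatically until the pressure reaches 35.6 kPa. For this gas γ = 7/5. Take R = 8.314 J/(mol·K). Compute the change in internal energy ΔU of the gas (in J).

V₁ = nRT₁/P₁ = 5.91×8.314×431/177 = 120 L.
Adiabatic: T₂/T₁ = (P₂/P₁)^((γ−1)/γ) ⇒ T₂ = 431×(0.201)^0.286 = 273 K; V₂ = 376 L.
For an ideal gas ΔU = nCvΔT with Cv = (5/2)R = 20.8 J/(mol·K).
ΔU = 5.91×20.8×(273−431) = -19500 J.

-19500 J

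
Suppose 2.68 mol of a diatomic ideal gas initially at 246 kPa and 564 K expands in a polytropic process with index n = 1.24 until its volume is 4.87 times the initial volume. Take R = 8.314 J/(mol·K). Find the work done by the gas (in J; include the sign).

16600 J

V₁ = nRT₁/P₁ = 2.68×8.314×564/246 = 51.1 L.
Polytropic n=1.24: T₂ = T₁(V₁/V₂)^(n−1) = 564×(0.205)^0.24 = 386 K; P₂ = P₁(V₁/V₂)^n = 34.5 kPa.
W = (P₁V₁−P₂V₂)/(n−1) = (246×51.1−34.5×249)/0.24 = 16600 J.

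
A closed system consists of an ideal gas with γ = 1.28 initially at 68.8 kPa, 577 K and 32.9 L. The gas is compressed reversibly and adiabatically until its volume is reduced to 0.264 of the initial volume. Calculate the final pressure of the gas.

378 kPa

Adiabatic: TV^(γ−1) = const ⇒ T₂ = 577×(3.79)^0.280 = 838 K; PV^γ = const ⇒ P₂ = 378 kPa.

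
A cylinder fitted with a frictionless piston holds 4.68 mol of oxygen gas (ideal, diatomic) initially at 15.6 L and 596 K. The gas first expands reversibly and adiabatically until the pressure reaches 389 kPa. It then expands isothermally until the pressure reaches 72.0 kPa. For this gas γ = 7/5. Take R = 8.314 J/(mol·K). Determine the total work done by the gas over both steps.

45100 J

P₁ = nRT₁/V₁ = 4.68×8.314×596/15.6 = 1490 kPa.
Step 1 — Adiabatic: T₂/T₁ = (P₂/P₁)^((γ−1)/γ) ⇒ T₂ = 596×(0.262)^0.286 = 406 K; V₂ = 40.6 L.
ΔU = nCvΔT = 4.68×20.8×(406−596) = -18400 J.
Q = 0 for an adiabatic process, so W = −ΔU = 18400 J.
State after step 1: P = 389 kPa, V = 40.6 L, T = 406 K.
Step 2 — Isothermal: T stays 406 K; PV = const ⇒ V₂ = 220 L, P₂ = 72.0 kPa.
ΔU = 0 (ideal gas, T constant).
W = nRT ln(V₂/V₁) = 4.68×8.314×406×ln(5.40) = 26700 J.
Q = ΔU + W = 26700 J.
Net over both steps: W = 45100 J, Q = 26700 J, ΔU = -18400 J.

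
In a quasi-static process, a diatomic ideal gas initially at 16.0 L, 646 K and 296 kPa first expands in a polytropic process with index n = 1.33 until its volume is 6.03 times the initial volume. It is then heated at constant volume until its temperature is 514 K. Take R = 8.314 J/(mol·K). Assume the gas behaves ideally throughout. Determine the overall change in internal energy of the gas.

-2420 J

n = P₁V₁/(RT₁) = 296×16.0/(8.314×646) = 0.882 mol.
Step 1 — Polytropic n=1.33: T₂ = T₁(V₁/V₂)^(n−1) = 646×(0.166)^0.33 = 357 K; P₂ = P₁(V₁/V₂)^n = 27.1 kPa.
W = (P₁V₁−P₂V₂)/(n−1) = (296×16.0−27.1×96.5)/0.33 = 6420 J.
ΔU = nCvΔT = 0.882×20.8×(357−646) = -5300 J.
Q = ΔU + W = 1120 J.
State after step 1: P = 27.1 kPa, V = 96.5 L, T = 357 K.
Step 2 — Isochoric: V stays 96.5 L; P/T = const ⇒ T₂ = 514 K, P₂ = 39.1 kPa.
W = 0 (no volume change).
ΔU = nCvΔT = 0.882×20.8×(514−357) = 2880 J.
Q = ΔU = 2880 J.
Net over both steps: W = 6420 J, Q = 4000 J, ΔU = -2420 J.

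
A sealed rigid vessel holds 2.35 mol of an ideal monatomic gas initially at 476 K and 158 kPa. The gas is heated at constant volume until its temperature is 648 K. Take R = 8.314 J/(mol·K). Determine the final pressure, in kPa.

215 kPa

V₁ = nRT₁/P₁ = 2.35×8.314×476/158 = 58.9 L.
Isochoric: V stays 58.9 L; P/T = const ⇒ T₂ = 648 K, P₂ = 215 kPa.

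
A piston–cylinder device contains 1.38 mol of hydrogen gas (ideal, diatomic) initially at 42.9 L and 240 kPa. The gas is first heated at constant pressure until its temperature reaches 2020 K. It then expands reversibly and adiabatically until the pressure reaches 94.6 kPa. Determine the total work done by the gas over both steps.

T₁ = P₁V₁/(nR) = 240×42.9/(1.38×8.314) = 897 K.
Step 1 — Isobaric: P stays 240 kPa; V/T = const ⇒ T₂ = 2020 K, V₂ = 96.6 L.
W = PΔV = 240×(96.6−42.9) kPa·L = 12900 J.
ΔU = nCvΔT = 1.38×20.8×(2020−897) = 32200 J.
Q = ΔU + W = nCpΔT = 45100 J.
State after step 1: P = 240 kPa, V = 96.6 L, T = 2020 K.
Step 2 — Adiabatic: T₂/T₁ = (P₂/P₁)^((γ−1)/γ) ⇒ T₂ = 2020×(0.394)^0.286 = 1550 K; V₂ = 188 L.
ΔU = nCvΔT = 1.38×20.8×(1550−2020) = -13500 J.
Q = 0 for an adiabatic process, so W = −ΔU = 13500 J.
Net over both steps: W = 26400 J, Q = 45100 J, ΔU = 18700 J.

26400 J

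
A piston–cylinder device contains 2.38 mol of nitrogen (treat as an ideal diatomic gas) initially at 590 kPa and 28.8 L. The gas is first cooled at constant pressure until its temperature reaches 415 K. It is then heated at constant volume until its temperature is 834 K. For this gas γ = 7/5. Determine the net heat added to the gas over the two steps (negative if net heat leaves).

-10000 J

T₁ = P₁V₁/(nR) = 590×28.8/(2.38×8.314) = 859 K.
Step 1 — Isobaric: P stays 590 kPa; V/T = const ⇒ T₂ = 415 K, V₂ = 13.9 L.
W = PΔV = 590×(13.9−28.8) kPa·L = -8780 J.
ΔU = nCvΔT = 2.38×20.8×(415−859) = -22000 J.
Q = ΔU + W = nCpΔT = -30700 J.
State after step 1: P = 590 kPa, V = 13.9 L, T = 415 K.
Step 2 — Isochoric: V stays 13.9 L; P/T = const ⇒ T₂ = 834 K, P₂ = 1190 kPa.
W = 0 (no volume change).
ΔU = nCvΔT = 2.38×20.8×(834−415) = 20700 J.
Q = ΔU = 20700 J.
Net over both steps: W = -8780 J, Q = -10000 J, ΔU = -1220 J.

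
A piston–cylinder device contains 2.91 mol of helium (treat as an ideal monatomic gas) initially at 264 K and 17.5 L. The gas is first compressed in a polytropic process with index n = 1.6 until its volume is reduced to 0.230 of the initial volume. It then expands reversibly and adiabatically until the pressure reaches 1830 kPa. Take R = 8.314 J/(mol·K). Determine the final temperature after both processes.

P₁ = nRT₁/V₁ = 2.91×8.314×264/17.5 = 365 kPa.
Step 1 — Polytropic n=1.6: T₂ = T₁(V₁/V₂)^(n−1) = 264×(4.35)^0.60 = 638 K; P₂ = P₁(V₁/V₂)^n = 3830 kPa.
W = (P₁V₁−P₂V₂)/(n−1) = (365×17.5−3830×4.03)/0.60 = -15100 J.
ΔU = nCvΔT = 2.91×12.5×(638−264) = 13600 J.
Q = ΔU + W = -1510 J.
State after step 1: P = 3830 kPa, V = 4.03 L, T = 638 K.
Step 2 — Adiabatic: T₂/T₁ = (P₂/P₁)^((γ−1)/γ) ⇒ T₂ = 638×(0.477)^0.400 = 474 K; V₂ = 6.27 L.
ΔU = nCvΔT = 2.91×12.5×(474−638) = -5920 J.
Q = 0 for an adiabatic process, so W = −ΔU = 5920 J.
Net over both steps: W = -9140 J, Q = -1510 J, ΔU = 7640 J.

474 K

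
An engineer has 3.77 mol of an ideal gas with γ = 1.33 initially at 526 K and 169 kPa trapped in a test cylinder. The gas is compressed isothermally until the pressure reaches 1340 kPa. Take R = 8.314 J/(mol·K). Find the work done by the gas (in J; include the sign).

-34100 J

V₁ = nRT₁/P₁ = 3.77×8.314×526/169 = 97.6 L.
Isothermal: T stays 526 K; PV = const ⇒ V₂ = 12.3 L, P₂ = 1340 kPa.
W = nRT ln(V₂/V₁) = 3.77×8.314×526×ln(0.126) = -34100 J.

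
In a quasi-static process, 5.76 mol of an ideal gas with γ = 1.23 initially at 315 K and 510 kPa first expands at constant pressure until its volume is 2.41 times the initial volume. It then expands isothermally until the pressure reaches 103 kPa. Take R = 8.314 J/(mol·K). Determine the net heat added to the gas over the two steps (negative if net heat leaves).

V₁ = nRT₁/P₁ = 5.76×8.314×315/510 = 29.6 L.
Step 1 — Isobaric: P stays 510 kPa; V/T = const ⇒ T₂ = 759 K, V₂ = 71.3 L.
W = PΔV = 510×(71.3−29.6) kPa·L = 21300 J.
ΔU = nCvΔT = 5.76×36.1×(759−315) = 92500 J.
Q = ΔU + W = nCpΔT = 114000 J.
State after step 1: P = 510 kPa, V = 71.3 L, T = 759 K.
Step 2 — Isothermal: T stays 759 K; PV = const ⇒ V₂ = 353 L, P₂ = 103 kPa.
ΔU = 0 (ideal gas, T constant).
W = nRT ln(V₂/V₁) = 5.76×8.314×759×ln(4.95) = 58200 J.
Q = ΔU + W = 58200 J.
Net over both steps: W = 79400 J, Q = 172000 J, ΔU = 92500 J.

172000 J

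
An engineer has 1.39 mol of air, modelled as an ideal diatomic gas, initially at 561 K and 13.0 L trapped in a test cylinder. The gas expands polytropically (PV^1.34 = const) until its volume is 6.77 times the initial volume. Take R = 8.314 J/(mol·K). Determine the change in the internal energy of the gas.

P₁ = nRT₁/V₁ = 1.39×8.314×561/13.0 = 499 kPa.
Polytropic n=1.34: T₂ = T₁(V₁/V₂)^(n−1) = 561×(0.148)^0.34 = 293 K; P₂ = P₁(V₁/V₂)^n = 38.4 kPa.
For an ideal gas ΔU = nCvΔT with Cv = (5/2)R = 20.8 J/(mol·K).
ΔU = 1.39×20.8×(293−561) = -7750 J.

-7750 J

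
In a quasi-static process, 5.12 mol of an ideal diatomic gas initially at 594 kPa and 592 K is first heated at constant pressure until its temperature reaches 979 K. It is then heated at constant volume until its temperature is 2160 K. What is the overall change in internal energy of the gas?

167000 J

V₁ = nRT₁/P₁ = 5.12×8.314×592/594 = 42.4 L.
Step 1 — Isobaric: P stays 594 kPa; V/T = const ⇒ T₂ = 979 K, V₂ = 70.2 L.
W = PΔV = 594×(70.2−42.4) kPa·L = 16500 J.
ΔU = nCvΔT = 5.12×20.8×(979−592) = 41200 J.
Q = ΔU + W = nCpΔT = 57700 J.
State after step 1: P = 594 kPa, V = 70.2 L, T = 979 K.
Step 2 — Isochoric: V stays 70.2 L; P/T = const ⇒ T₂ = 2160 K, P₂ = 1310 kPa.
W = 0 (no volume change).
ΔU = nCvΔT = 5.12×20.8×(2160−979) = 126000 J.
Q = ΔU = 126000 J.
Net over both steps: W = 16500 J, Q = 183000 J, ΔU = 167000 J.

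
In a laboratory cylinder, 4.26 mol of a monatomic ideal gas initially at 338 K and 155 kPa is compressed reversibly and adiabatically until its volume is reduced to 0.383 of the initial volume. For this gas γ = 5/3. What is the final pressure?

767 kPa

V₁ = nRT₁/P₁ = 4.26×8.314×338/155 = 77.2 L.
Adiabatic: TV^(γ−1) = const ⇒ T₂ = 338×(2.61)^0.667 = 641 K; PV^γ = const ⇒ P₂ = 767 kPa.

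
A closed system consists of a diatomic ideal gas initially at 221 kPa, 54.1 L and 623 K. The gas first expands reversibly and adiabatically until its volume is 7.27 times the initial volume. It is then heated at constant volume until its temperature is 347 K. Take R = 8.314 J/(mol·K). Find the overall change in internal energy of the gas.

-13200 J

n = P₁V₁/(RT₁) = 221×54.1/(8.314×623) = 2.31 mol.
Step 1 — Adiabatic: TV^(γ−1) = const ⇒ T₂ = 623×(0.138)^0.400 = 282 K; PV^γ = const ⇒ P₂ = 13.7 kPa.
ΔU = nCvΔT = 2.31×20.8×(282−623) = -16400 J.
Q = 0 for an adiabatic process, so W = −ΔU = 16400 J.
State after step 1: P = 13.7 kPa, V = 393 L, T = 282 K.
Step 2 — Isochoric: V stays 393 L; P/T = const ⇒ T₂ = 347 K, P₂ = 16.9 kPa.
W = 0 (no volume change).
ΔU = nCvΔT = 2.31×20.8×(347−282) = 3130 J.
Q = ΔU = 3130 J.
Net over both steps: W = 16400 J, Q = 3130 J, ΔU = -13200 J.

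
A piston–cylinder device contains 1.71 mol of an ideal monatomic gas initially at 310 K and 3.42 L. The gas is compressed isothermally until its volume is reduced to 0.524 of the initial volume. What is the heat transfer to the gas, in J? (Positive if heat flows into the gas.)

-2850 J

P₁ = nRT₁/V₁ = 1.71×8.314×310/3.42 = 1290 kPa.
Isothermal: T stays 310 K; PV = const ⇒ V₂ = 1.79 L, P₂ = 2460 kPa.
ΔU = 0 (ideal gas, T constant).
W = nRT ln(V₂/V₁) = 1.71×8.314×310×ln(0.524) = -2850 J.
Q = ΔU + W = -2850 J.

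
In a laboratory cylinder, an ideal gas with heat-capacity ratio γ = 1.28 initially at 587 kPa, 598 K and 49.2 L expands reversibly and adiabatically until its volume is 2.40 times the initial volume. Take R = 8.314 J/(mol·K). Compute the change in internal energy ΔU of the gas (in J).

-22400 J

n = P₁V₁/(RT₁) = 587×49.2/(8.314×598) = 5.81 mol.
Adiabatic: TV^(γ−1) = const ⇒ T₂ = 598×(0.417)^0.280 = 468 K; PV^γ = const ⇒ P₂ = 191 kPa.
For an ideal gas ΔU = nCvΔT with Cv = R/(γ−1) = 29.7 J/(mol·K).
ΔU = 5.81×29.7×(468−598) = -22400 J.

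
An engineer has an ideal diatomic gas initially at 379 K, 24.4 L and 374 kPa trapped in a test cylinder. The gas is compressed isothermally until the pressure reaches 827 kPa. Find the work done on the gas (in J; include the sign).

7240 J

n = P₁V₁/(RT₁) = 374×24.4/(8.314×379) = 2.90 mol.
Isothermal: T stays 379 K; PV = const ⇒ V₂ = 11.0 L, P₂ = 827 kPa.
W = nRT ln(V₂/V₁) = 2.90×8.314×379×ln(0.452) = -7240 J.
Work done on the gas = −W_by = 7240 J.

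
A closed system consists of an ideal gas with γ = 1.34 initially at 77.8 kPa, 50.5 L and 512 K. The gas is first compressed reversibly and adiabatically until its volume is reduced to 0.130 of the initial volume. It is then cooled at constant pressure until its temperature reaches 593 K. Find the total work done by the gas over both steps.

n = P₁V₁/(RT₁) = 77.8×50.5/(8.314×512) = 0.923 mol.
Step 1 — Adiabatic: TV^(γ−1) = const ⇒ T₂ = 512×(7.69)^0.340 = 1020 K; PV^γ = const ⇒ P₂ = 1200 kPa.
ΔU = nCvΔT = 0.923×24.5×(1020−512) = 11600 J.
Q = 0 for an adiabatic process, so W = −ΔU = -11600 J.
State after step 1: P = 1200 kPa, V = 6.57 L, T = 1020 K.
Step 2 — Isobaric: P stays 1200 kPa; V/T = const ⇒ T₂ = 593 K, V₂ = 3.80 L.
W = PΔV = 1200×(3.80−6.57) kPa·L = -3310 J.
ΔU = nCvΔT = 0.923×24.5×(593−1020) = -9740 J.
Q = ΔU + W = nCpΔT = -13100 J.
Net over both steps: W = -14900 J, Q = -13100 J, ΔU = 1830 J.

-14900 J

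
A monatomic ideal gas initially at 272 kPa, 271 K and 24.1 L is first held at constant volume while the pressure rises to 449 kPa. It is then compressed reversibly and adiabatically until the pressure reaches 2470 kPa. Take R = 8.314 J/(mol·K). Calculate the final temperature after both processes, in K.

n = P₁V₁/(RT₁) = 272×24.1/(8.314×271) = 2.91 mol.
Step 1 — Isochoric: V stays 24.1 L; P/T = const ⇒ T₂ = 447 K, P₂ = 449 kPa.
W = 0 (no volume change).
ΔU = nCvΔT = 2.91×12.5×(447−271) = 6400 J.
Q = ΔU = 6400 J.
State after step 1: P = 449 kPa, V = 24.1 L, T = 447 K.
Step 2 — Adiabatic: T₂/T₁ = (P₂/P₁)^((γ−1)/γ) ⇒ T₂ = 447×(5.50)^0.400 = 885 K; V₂ = 8.66 L.
ΔU = nCvΔT = 2.91×12.5×(885−447) = 15900 J.
Q = 0 for an adiabatic process, so W = −ΔU = -15900 J.
Net over both steps: W = -15900 J, Q = 6400 J, ΔU = 22300 J.

885 K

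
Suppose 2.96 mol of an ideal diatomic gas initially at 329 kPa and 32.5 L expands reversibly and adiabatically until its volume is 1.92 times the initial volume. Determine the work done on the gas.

-6140 J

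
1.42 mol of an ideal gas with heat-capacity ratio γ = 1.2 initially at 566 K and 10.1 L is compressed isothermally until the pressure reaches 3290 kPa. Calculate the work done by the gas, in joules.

-10700 J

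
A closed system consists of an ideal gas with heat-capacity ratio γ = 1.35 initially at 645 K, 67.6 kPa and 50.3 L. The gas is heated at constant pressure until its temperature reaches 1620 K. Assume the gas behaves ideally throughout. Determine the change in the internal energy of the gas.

14700 J

n = P₁V₁/(RT₁) = 67.6×50.3/(8.314×645) = 0.634 mol.
Isobaric: P stays 67.6 kPa; V/T = const ⇒ T₂ = 1620 K, V₂ = 126 L.
For an ideal gas ΔU = nCvΔT with Cv = R/(γ−1) = 23.8 J/(mol·K).
ΔU = 0.634×23.8×(1620−645) = 14700 J.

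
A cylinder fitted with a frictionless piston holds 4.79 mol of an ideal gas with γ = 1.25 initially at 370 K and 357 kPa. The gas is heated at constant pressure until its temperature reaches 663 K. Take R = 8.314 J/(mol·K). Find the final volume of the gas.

V₁ = nRT₁/P₁ = 4.79×8.314×370/357 = 41.3 L.
Isobaric: P stays 357 kPa; V/T = const ⇒ T₂ = 663 K, V₂ = 74.0 L.

74.0 L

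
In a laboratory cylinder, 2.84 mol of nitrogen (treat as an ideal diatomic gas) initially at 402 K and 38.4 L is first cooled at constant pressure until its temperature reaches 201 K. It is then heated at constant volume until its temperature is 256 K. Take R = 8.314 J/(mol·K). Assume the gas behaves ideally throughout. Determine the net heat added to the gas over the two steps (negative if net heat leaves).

P₁ = nRT₁/V₁ = 2.84×8.314×402/38.4 = 247 kPa.
Step 1 — Isobaric: P stays 247 kPa; V/T = const ⇒ T₂ = 201 K, V₂ = 19.2 L.
W = PΔV = 247×(19.2−38.4) kPa·L = -4750 J.
ΔU = nCvΔT = 2.84×20.8×(201−402) = -11900 J.
Q = ΔU + W = nCpΔT = -16600 J.
State after step 1: P = 247 kPa, V = 19.2 L, T = 201 K.
Step 2 — Isochoric: V stays 19.2 L; P/T = const ⇒ T₂ = 256 K, P₂ = 315 kPa.
W = 0 (no volume change).
ΔU = nCvΔT = 2.84×20.8×(256−201) = 3250 J.
Q = ΔU = 3250 J.
Net over both steps: W = -4750 J, Q = -13400 J, ΔU = -8620 J.

-13400 J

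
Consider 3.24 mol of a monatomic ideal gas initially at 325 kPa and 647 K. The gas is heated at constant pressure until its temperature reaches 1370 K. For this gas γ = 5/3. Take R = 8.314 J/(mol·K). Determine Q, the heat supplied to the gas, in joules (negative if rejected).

V₁ = nRT₁/P₁ = 3.24×8.314×647/325 = 53.6 L.
Isobaric: P stays 325 kPa; V/T = const ⇒ T₂ = 1370 K, V₂ = 114 L.
W = PΔV = 325×(114−53.6) kPa·L = 19500 J.
ΔU = nCvΔT = 3.24×12.5×(1370−647) = 29200 J.
Q = ΔU + W = nCpΔT = 48700 J.

48700 J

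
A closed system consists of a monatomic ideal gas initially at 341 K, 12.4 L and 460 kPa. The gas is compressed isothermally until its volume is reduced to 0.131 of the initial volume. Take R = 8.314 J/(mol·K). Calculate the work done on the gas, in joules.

11600 J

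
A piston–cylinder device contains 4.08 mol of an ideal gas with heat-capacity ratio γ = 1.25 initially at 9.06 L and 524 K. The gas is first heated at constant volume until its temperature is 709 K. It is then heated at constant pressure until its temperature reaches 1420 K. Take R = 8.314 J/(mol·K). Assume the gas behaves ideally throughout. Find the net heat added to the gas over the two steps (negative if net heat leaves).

146000 J

P₁ = nRT₁/V₁ = 4.08×8.314×524/9.06 = 1960 kPa.
Step 1 — Isochoric: V stays 9.06 L; P/T = const ⇒ T₂ = 709 K, P₂ = 2650 kPa.
W = 0 (no volume change).
ΔU = nCvΔT = 4.08×33.3×(709−524) = 25100 J.
Q = ΔU = 25100 J.
State after step 1: P = 2650 kPa, V = 9.06 L, T = 709 K.
Step 2 — Isobaric: P stays 2650 kPa; V/T = const ⇒ T₂ = 1420 K, V₂ = 18.1 L.
W = PΔV = 2650×(18.1−9.06) kPa·L = 24100 J.
ΔU = nCvΔT = 4.08×33.3×(1420−709) = 96500 J.
Q = ΔU + W = nCpΔT = 121000 J.
Net over both steps: W = 24100 J, Q = 146000 J, ΔU = 122000 J.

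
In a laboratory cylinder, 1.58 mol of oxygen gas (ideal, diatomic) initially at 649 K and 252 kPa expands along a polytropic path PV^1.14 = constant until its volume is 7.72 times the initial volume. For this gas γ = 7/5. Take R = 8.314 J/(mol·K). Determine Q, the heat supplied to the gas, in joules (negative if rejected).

9850 J

V₁ = nRT₁/P₁ = 1.58×8.314×649/252 = 33.8 L.
Polytropic n=1.14: T₂ = T₁(V₁/V₂)^(n−1) = 649×(0.130)^0.14 = 488 K; P₂ = P₁(V₁/V₂)^n = 24.5 kPa.
W = (P₁V₁−P₂V₂)/(n−1) = (252×33.8−24.5×261)/0.14 = 15200 J.
ΔU = nCvΔT = 1.58×20.8×(488−649) = -5300 J.
Q = ΔU + W = 9850 J.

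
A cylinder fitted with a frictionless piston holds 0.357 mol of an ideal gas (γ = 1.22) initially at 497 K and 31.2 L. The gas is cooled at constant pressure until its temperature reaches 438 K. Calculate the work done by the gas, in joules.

P₁ = nRT₁/V₁ = 0.357×8.314×497/31.2 = 47.3 kPa.
Isobaric: P stays 47.3 kPa; V/T = const ⇒ T₂ = 438 K, V₂ = 27.5 L.
W = PΔV = 47.3×(27.5−31.2) kPa·L = -175 J.

-175 J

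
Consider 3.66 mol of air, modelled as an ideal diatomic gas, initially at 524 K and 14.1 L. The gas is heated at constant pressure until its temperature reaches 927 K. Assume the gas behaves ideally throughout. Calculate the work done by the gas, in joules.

P₁ = nRT₁/V₁ = 3.66×8.314×524/14.1 = 1130 kPa.
Isobaric: P stays 1130 kPa; V/T = const ⇒ T₂ = 927 K, V₂ = 24.9 L.
W = PΔV = 1130×(24.9−14.1) kPa·L = 12300 J.

12300 J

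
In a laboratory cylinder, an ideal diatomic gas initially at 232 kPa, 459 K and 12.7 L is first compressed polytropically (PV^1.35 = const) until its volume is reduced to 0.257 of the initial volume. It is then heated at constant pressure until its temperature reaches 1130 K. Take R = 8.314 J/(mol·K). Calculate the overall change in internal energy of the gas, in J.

10800 J

n = P₁V₁/(RT₁) = 232×12.7/(8.314×459) = 0.772 mol.
Step 1 — Polytropic n=1.35: T₂ = T₁(V₁/V₂)^(n−1) = 459×(3.89)^0.35 = 738 K; P₂ = P₁(V₁/V₂)^n = 1450 kPa.
W = (P₁V₁−P₂V₂)/(n−1) = (232×12.7−1450×3.26)/0.35 = -5130 J.
ΔU = nCvΔT = 0.772×20.8×(738−459) = 4490 J.
Q = ΔU + W = -641 J.
State after step 1: P = 1450 kPa, V = 3.26 L, T = 738 K.
Step 2 — Isobaric: P stays 1450 kPa; V/T = const ⇒ T₂ = 1130 K, V₂ = 4.99 L.
W = PΔV = 1450×(4.99−3.26) kPa·L = 2510 J.
ΔU = nCvΔT = 0.772×20.8×(1130−738) = 6280 J.
Q = ΔU + W = nCpΔT = 8800 J.
Net over both steps: W = -2610 J, Q = 8160 J, ΔU = 10800 J.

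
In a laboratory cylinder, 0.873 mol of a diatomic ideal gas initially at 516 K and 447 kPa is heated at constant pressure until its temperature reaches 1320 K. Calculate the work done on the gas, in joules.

-5840 J

V₁ = nRT₁/P₁ = 0.873×8.314×516/447 = 8.38 L.
Isobaric: P stays 447 kPa; V/T = const ⇒ T₂ = 1320 K, V₂ = 21.4 L.
W = PΔV = 447×(21.4−8.38) kPa·L = 5840 J.
Work done on the gas = −W_by = -5840 J.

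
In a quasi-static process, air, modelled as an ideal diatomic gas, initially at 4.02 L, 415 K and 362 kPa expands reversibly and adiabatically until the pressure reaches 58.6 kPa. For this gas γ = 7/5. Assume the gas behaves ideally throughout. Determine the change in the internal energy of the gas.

-1480 J

n = P₁V₁/(RT₁) = 362×4.02/(8.314×415) = 0.422 mol.
Adiabatic: T₂/T₁ = (P₂/P₁)^((γ−1)/γ) ⇒ T₂ = 415×(0.162)^0.286 = 247 K; V₂ = 14.8 L.
For an ideal gas ΔU = nCvΔT with Cv = (5/2)R = 20.8 J/(mol·K).
ΔU = 0.422×20.8×(247−415) = -1480 J.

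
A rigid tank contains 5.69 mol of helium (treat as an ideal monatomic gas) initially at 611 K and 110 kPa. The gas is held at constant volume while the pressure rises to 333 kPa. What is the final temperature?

1850 K

V₁ = nRT₁/P₁ = 5.69×8.314×611/110 = 263 L.
Isochoric: V stays 263 L; P/T = const ⇒ T₂ = 1850 K, P₂ = 333 kPa.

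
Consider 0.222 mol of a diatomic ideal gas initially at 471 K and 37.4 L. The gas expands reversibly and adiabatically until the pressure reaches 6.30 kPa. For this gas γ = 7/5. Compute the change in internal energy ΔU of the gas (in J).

P₁ = nRT₁/V₁ = 0.222×8.314×471/37.4 = 23.2 kPa.
Adiabatic: T₂/T₁ = (P₂/P₁)^((γ−1)/γ) ⇒ T₂ = 471×(0.271)^0.286 = 324 K; V₂ = 95.0 L.
For an ideal gas ΔU = nCvΔT with Cv = (5/2)R = 20.8 J/(mol·K).
ΔU = 0.222×20.8×(324−471) = -677 J.

-677 J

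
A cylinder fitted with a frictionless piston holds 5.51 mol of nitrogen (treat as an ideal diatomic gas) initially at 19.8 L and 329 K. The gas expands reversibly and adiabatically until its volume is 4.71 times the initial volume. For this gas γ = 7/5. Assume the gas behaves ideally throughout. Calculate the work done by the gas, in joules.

17400 J

P₁ = nRT₁/V₁ = 5.51×8.314×329/19.8 = 761 kPa.
Adiabatic: TV^(γ−1) = const ⇒ T₂ = 329×(0.212)^0.400 = 177 K; PV^γ = const ⇒ P₂ = 86.9 kPa.
ΔU = nCvΔT = 5.51×20.8×(177−329) = -17400 J.
Q = 0 for an adiabatic process, so W = −ΔU = 17400 J.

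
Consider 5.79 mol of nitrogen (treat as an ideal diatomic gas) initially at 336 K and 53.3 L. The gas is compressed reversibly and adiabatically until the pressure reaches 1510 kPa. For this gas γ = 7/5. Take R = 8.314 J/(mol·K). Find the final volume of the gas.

16.9 L

P₁ = nRT₁/V₁ = 5.79×8.314×336/53.3 = 303 kPa.
Adiabatic: T₂/T₁ = (P₂/P₁)^((γ−1)/γ) ⇒ T₂ = 336×(4.98)^0.286 = 531 K; V₂ = 16.9 L.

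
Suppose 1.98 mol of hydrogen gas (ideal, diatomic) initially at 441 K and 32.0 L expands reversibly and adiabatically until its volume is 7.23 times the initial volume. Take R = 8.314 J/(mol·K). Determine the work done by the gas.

P₁ = nRT₁/V₁ = 1.98×8.314×441/32.0 = 227 kPa.
Adiabatic: TV^(γ−1) = const ⇒ T₂ = 441×(0.138)^0.400 = 200 K; PV^γ = const ⇒ P₂ = 14.2 kPa.
ΔU = nCvΔT = 1.98×20.8×(200−441) = -9920 J.
Q = 0 for an adiabatic process, so W = −ΔU = 9920 J.

9920 J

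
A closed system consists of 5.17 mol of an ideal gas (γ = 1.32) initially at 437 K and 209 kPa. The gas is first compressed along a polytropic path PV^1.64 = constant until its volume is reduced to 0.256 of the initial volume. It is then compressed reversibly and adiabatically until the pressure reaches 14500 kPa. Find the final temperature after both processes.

V₁ = nRT₁/P₁ = 5.17×8.314×437/209 = 89.9 L.
Step 1 — Polytropic n=1.64: T₂ = T₁(V₁/V₂)^(n−1) = 437×(3.91)^0.64 = 1050 K; P₂ = P₁(V₁/V₂)^n = 1950 kPa.
W = (P₁V₁−P₂V₂)/(n−1) = (209×89.9−1950×23.0)/0.64 = -40800 J.
ΔU = nCvΔT = 5.17×26.0×(1050−437) = 81700 J.
Q = ΔU + W = 40800 J.
State after step 1: P = 1950 kPa, V = 23.0 L, T = 1050 K.
Step 2 — Adiabatic: T₂/T₁ = (P₂/P₁)^((γ−1)/γ) ⇒ T₂ = 1050×(7.43)^0.242 = 1700 K; V₂ = 5.04 L.
ΔU = nCvΔT = 5.17×26.0×(1700−1050) = 87900 J.
Q = 0 for an adiabatic process, so W = −ΔU = -87900 J.
Net over both steps: W = -129000 J, Q = 40800 J, ΔU = 170000 J.

1700 K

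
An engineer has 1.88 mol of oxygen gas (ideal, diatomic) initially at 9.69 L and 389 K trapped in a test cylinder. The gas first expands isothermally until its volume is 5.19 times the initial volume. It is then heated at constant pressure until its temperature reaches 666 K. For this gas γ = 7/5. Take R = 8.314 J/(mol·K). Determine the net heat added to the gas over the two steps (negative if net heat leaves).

P₁ = nRT₁/V₁ = 1.88×8.314×389/9.69 = 627 kPa.
Step 1 — Isothermal: T stays 389 K; PV = const ⇒ V₂ = 50.3 L, P₂ = 121 kPa.
ΔU = 0 (ideal gas, T constant).
W = nRT ln(V₂/V₁) = 1.88×8.314×389×ln(5.19) = 10000 J.
Q = ΔU + W = 10000 J.
State after step 1: P = 121 kPa, V = 50.3 L, T = 389 K.
Step 2 — Isobaric: P stays 121 kPa; V/T = const ⇒ T₂ = 666 K, V₂ = 86.1 L.
W = PΔV = 121×(86.1−50.3) kPa·L = 4330 J.
ΔU = nCvΔT = 1.88×20.8×(666−389) = 10800 J.
Q = ΔU + W = nCpΔT = 15200 J.
Net over both steps: W = 14300 J, Q = 25200 J, ΔU = 10800 J.

25200 J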